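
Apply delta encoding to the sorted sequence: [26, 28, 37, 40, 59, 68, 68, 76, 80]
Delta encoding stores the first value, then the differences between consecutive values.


First value: 26
Deltas:
  28 - 26 = 2
  37 - 28 = 9
  40 - 37 = 3
  59 - 40 = 19
  68 - 59 = 9
  68 - 68 = 0
  76 - 68 = 8
  80 - 76 = 4


Delta encoded: [26, 2, 9, 3, 19, 9, 0, 8, 4]


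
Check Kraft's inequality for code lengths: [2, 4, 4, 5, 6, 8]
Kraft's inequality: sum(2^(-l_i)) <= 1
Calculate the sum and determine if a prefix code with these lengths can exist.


Sum = 2^(-2) + 2^(-4) + 2^(-4) + 2^(-5) + 2^(-6) + 2^(-8)
    = 0.25 + 0.0625 + 0.0625 + 0.03125 + 0.015625 + 0.00390625
    = 109/256 = 0.42578125
Since 0.42578125 <= 1, Kraft's inequality IS satisfied.
A prefix code with these lengths CAN exist.

Kraft sum = 0.42578125. Satisfied.


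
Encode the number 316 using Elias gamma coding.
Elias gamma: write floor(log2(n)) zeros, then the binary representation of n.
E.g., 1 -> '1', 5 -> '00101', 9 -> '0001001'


num_bits = floor(log2(316)) + 1 = 9
leading_zeros = num_bits - 1 = 8
binary(316) = 100111100

Elias gamma(316) = '00000000' + '100111100' = 00000000100111100 (17 bits)


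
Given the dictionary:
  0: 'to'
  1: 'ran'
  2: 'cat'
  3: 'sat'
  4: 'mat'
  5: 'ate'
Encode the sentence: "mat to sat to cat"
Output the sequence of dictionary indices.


Look up each word in the dictionary:
  'mat' -> 4
  'to' -> 0
  'sat' -> 3
  'to' -> 0
  'cat' -> 2

Encoded: [4, 0, 3, 0, 2]


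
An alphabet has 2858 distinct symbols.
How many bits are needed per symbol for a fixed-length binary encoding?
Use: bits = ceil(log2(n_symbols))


log2(2858) = 11.4808
Bracket: 2^11 = 2048 < 2858 <= 2^12 = 4096
So ceil(log2(2858)) = 12

bits = ceil(log2(2858)) = ceil(11.4808) = 12 bits


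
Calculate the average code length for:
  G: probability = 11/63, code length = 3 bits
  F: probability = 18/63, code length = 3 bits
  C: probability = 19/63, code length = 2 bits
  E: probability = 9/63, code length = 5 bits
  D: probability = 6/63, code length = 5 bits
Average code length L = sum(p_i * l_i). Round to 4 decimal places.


Weighted contributions p_i * l_i:
  G: (11/63) * 3 = 33/63
  F: (18/63) * 3 = 54/63
  C: (19/63) * 2 = 38/63
  E: (9/63) * 5 = 45/63
  D: (6/63) * 5 = 30/63
Sum = (33 + 54 + 38 + 45 + 30)/63 = 200/63

L = 200/63 = 3.1746 bits/symbol


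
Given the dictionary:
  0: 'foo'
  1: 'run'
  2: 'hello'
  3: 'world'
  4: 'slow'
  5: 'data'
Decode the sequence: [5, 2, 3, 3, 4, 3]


Look up each index in the dictionary:
  5 -> 'data'
  2 -> 'hello'
  3 -> 'world'
  3 -> 'world'
  4 -> 'slow'
  3 -> 'world'

Decoded: "data hello world world slow world"


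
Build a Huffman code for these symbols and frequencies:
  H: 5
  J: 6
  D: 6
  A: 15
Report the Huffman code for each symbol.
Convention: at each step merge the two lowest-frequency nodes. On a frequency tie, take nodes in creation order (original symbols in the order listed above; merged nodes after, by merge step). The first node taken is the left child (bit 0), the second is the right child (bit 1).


Huffman tree construction:
Step 1: Merge H(5) + J(6) = 11
Step 2: Merge D(6) + (H+J)(11) = 17
Step 3: Merge A(15) + (D+(H+J))(17) = 32
Read each symbol's code off the tree from the root (left child = 0, right child = 1).

Codes:
  H: 110 (length 3)
  J: 111 (length 3)
  D: 10 (length 2)
  A: 0 (length 1)
Average code length: 60/32 = 1.8750 bits/symbol


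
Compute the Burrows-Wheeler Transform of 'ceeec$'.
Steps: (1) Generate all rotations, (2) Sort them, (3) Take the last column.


Rotations (sorted):
  0: $ceeec -> last char: c
  1: c$ceee -> last char: e
  2: ceeec$ -> last char: $
  3: ec$cee -> last char: e
  4: eec$ce -> last char: e
  5: eeec$c -> last char: c


BWT = ce$eec


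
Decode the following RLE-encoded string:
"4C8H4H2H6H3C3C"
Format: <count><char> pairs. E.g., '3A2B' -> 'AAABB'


Expanding each <count><char> pair:
  4C -> 'CCCC'
  8H -> 'HHHHHHHH'
  4H -> 'HHHH'
  2H -> 'HH'
  6H -> 'HHHHHH'
  3C -> 'CCC'
  3C -> 'CCC'

Decoded = CCCCHHHHHHHHHHHHHHHHHHHHCCCCCC


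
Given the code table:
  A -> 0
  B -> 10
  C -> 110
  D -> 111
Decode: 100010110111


Decoding:
10 -> B
0 -> A
0 -> A
10 -> B
110 -> C
111 -> D


Result: BAABCD


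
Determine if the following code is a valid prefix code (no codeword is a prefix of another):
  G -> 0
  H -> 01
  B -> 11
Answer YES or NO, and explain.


Checking each pair (does one codeword prefix another?):
  G='0' vs H='01': prefix -- VIOLATION

NO -- this is NOT a valid prefix code. G (0) is a prefix of H (01).


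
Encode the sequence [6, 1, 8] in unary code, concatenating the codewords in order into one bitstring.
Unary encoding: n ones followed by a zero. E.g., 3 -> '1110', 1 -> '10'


Encode each number as n ones followed by a terminating 0:
  6 -> 1111110 (7 bits)
  1 -> 10 (2 bits)
  8 -> 111111110 (9 bits)
Total length = 7 + 2 + 9 = 18 bits.

Unary([6, 1, 8]) = 111111010111111110 (18 bits)


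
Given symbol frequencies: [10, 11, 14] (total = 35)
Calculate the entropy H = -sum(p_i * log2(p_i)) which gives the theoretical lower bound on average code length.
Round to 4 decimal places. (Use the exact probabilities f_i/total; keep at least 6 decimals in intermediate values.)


Per-symbol terms -p_i * log2(p_i) with p_i = f_i/35:
  p = 10/35 = 0.285714: log2(p) = -1.807355, -p*log2(p) = 0.516387
  p = 11/35 = 0.314286: log2(p) = -1.669851, -p*log2(p) = 0.524810
  p = 14/35 = 0.400000: log2(p) = -1.321928, -p*log2(p) = 0.528771
H = 0.516387 + 0.524810 + 0.528771 = 1.569968

H = 1.57 bits/symbol


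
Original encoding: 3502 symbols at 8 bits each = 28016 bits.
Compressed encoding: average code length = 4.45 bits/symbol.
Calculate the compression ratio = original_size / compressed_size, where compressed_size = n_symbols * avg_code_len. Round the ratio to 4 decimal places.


original_size = n_symbols * orig_bits = 3502 * 8 = 28016 bits
compressed_size = n_symbols * avg_code_len = 3502 * 4.45 = 15583.9 bits
ratio = original_size / compressed_size = 28016 / 15583.9 = 1.7978

Compression ratio = 1.7978


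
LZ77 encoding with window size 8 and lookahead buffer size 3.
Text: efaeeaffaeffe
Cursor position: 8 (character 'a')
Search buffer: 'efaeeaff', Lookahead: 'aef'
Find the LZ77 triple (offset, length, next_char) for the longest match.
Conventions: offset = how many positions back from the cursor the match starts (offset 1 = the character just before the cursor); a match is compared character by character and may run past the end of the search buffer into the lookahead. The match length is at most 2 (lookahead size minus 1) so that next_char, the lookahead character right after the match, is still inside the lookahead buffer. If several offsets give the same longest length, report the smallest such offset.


Try each offset into the search buffer:
  offset=1 (pos 7, char 'f'): match length 0
  offset=2 (pos 6, char 'f'): match length 0
  offset=3 (pos 5, char 'a'): match length 1
  offset=4 (pos 4, char 'e'): match length 0
  offset=5 (pos 3, char 'e'): match length 0
  offset=6 (pos 2, char 'a'): match length 2
  offset=7 (pos 1, char 'f'): match length 0
  offset=8 (pos 0, char 'e'): match length 0
Longest match has length 2 at offset 6.
next_char = character at position 8 + 2 = 10 -> 'f'

Best match: offset=6, length=2 (matching 'ae' starting at position 2)
LZ77 triple: (6, 2, 'f')


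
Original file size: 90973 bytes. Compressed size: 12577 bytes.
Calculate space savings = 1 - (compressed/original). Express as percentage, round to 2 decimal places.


ratio = compressed/original = 12577/90973 = 0.13825
savings = 1 - ratio = 1 - 0.13825 = 0.86175
as a percentage: 0.86175 * 100 = 86.18%

Space savings = 1 - 12577/90973 = 86.18%


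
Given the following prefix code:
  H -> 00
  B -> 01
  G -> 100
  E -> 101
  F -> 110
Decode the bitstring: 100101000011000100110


Decoding step by step:
Bits 100 -> G
Bits 101 -> E
Bits 00 -> H
Bits 00 -> H
Bits 110 -> F
Bits 00 -> H
Bits 100 -> G
Bits 110 -> F


Decoded message: GEHHFHGF


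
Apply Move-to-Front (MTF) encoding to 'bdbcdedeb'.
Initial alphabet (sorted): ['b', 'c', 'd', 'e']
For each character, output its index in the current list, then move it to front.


MTF encoding:
'b': index 0 in ['b', 'c', 'd', 'e'] -> ['b', 'c', 'd', 'e']
'd': index 2 in ['b', 'c', 'd', 'e'] -> ['d', 'b', 'c', 'e']
'b': index 1 in ['d', 'b', 'c', 'e'] -> ['b', 'd', 'c', 'e']
'c': index 2 in ['b', 'd', 'c', 'e'] -> ['c', 'b', 'd', 'e']
'd': index 2 in ['c', 'b', 'd', 'e'] -> ['d', 'c', 'b', 'e']
'e': index 3 in ['d', 'c', 'b', 'e'] -> ['e', 'd', 'c', 'b']
'd': index 1 in ['e', 'd', 'c', 'b'] -> ['d', 'e', 'c', 'b']
'e': index 1 in ['d', 'e', 'c', 'b'] -> ['e', 'd', 'c', 'b']
'b': index 3 in ['e', 'd', 'c', 'b'] -> ['b', 'e', 'd', 'c']


Output: [0, 2, 1, 2, 2, 3, 1, 1, 3]


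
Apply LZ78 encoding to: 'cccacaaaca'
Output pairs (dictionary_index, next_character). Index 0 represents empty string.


LZ78 encoding steps:
Dictionary: {0: ''}
Step 1: w='' (idx 0), next='c' -> output (0, 'c'), add 'c' as idx 1
Step 2: w='c' (idx 1), next='c' -> output (1, 'c'), add 'cc' as idx 2
Step 3: w='' (idx 0), next='a' -> output (0, 'a'), add 'a' as idx 3
Step 4: w='c' (idx 1), next='a' -> output (1, 'a'), add 'ca' as idx 4
Step 5: w='a' (idx 3), next='a' -> output (3, 'a'), add 'aa' as idx 5
Step 6: w='ca' (idx 4), end of input -> output (4, '')


Encoded: [(0, 'c'), (1, 'c'), (0, 'a'), (1, 'a'), (3, 'a'), (4, '')]


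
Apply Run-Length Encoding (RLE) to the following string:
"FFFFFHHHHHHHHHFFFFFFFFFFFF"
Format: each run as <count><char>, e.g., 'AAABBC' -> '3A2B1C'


Scanning runs left to right:
  i=0: run of 'F' x 5 -> '5F'
  i=5: run of 'H' x 9 -> '9H'
  i=14: run of 'F' x 12 -> '12F'

RLE = 5F9H12F


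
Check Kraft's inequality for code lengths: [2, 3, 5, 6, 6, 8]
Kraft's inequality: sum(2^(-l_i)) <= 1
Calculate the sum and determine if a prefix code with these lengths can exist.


Sum = 2^(-2) + 2^(-3) + 2^(-5) + 2^(-6) + 2^(-6) + 2^(-8)
    = 0.25 + 0.125 + 0.03125 + 0.015625 + 0.015625 + 0.00390625
    = 113/256 = 0.44140625
Since 0.44140625 <= 1, Kraft's inequality IS satisfied.
A prefix code with these lengths CAN exist.

Kraft sum = 0.44140625. Satisfied.


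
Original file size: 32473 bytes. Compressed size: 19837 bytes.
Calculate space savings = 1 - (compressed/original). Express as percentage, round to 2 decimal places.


ratio = compressed/original = 19837/32473 = 0.610877
savings = 1 - ratio = 1 - 0.610877 = 0.389123
as a percentage: 0.389123 * 100 = 38.91%

Space savings = 1 - 19837/32473 = 38.91%


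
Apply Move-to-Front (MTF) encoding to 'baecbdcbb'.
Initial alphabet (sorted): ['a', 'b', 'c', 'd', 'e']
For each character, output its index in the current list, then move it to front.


MTF encoding:
'b': index 1 in ['a', 'b', 'c', 'd', 'e'] -> ['b', 'a', 'c', 'd', 'e']
'a': index 1 in ['b', 'a', 'c', 'd', 'e'] -> ['a', 'b', 'c', 'd', 'e']
'e': index 4 in ['a', 'b', 'c', 'd', 'e'] -> ['e', 'a', 'b', 'c', 'd']
'c': index 3 in ['e', 'a', 'b', 'c', 'd'] -> ['c', 'e', 'a', 'b', 'd']
'b': index 3 in ['c', 'e', 'a', 'b', 'd'] -> ['b', 'c', 'e', 'a', 'd']
'd': index 4 in ['b', 'c', 'e', 'a', 'd'] -> ['d', 'b', 'c', 'e', 'a']
'c': index 2 in ['d', 'b', 'c', 'e', 'a'] -> ['c', 'd', 'b', 'e', 'a']
'b': index 2 in ['c', 'd', 'b', 'e', 'a'] -> ['b', 'c', 'd', 'e', 'a']
'b': index 0 in ['b', 'c', 'd', 'e', 'a'] -> ['b', 'c', 'd', 'e', 'a']


Output: [1, 1, 4, 3, 3, 4, 2, 2, 0]


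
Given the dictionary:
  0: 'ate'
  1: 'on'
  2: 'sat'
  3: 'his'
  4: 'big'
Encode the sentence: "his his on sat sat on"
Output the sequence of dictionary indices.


Look up each word in the dictionary:
  'his' -> 3
  'his' -> 3
  'on' -> 1
  'sat' -> 2
  'sat' -> 2
  'on' -> 1

Encoded: [3, 3, 1, 2, 2, 1]


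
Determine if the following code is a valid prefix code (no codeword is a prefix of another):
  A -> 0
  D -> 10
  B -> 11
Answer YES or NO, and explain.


Checking each pair (does one codeword prefix another?):
  A='0' vs D='10': no prefix
  A='0' vs B='11': no prefix
  D='10' vs A='0': no prefix
  D='10' vs B='11': no prefix
  B='11' vs A='0': no prefix
  B='11' vs D='10': no prefix
No violation found over all pairs.

YES -- this is a valid prefix code. No codeword is a prefix of any other codeword.


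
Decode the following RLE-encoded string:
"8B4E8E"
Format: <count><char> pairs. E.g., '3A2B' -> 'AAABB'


Expanding each <count><char> pair:
  8B -> 'BBBBBBBB'
  4E -> 'EEEE'
  8E -> 'EEEEEEEE'

Decoded = BBBBBBBBEEEEEEEEEEEE


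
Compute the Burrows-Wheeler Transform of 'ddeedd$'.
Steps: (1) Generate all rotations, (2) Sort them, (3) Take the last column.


Rotations (sorted):
  0: $ddeedd -> last char: d
  1: d$ddeed -> last char: d
  2: dd$ddee -> last char: e
  3: ddeedd$ -> last char: $
  4: deedd$d -> last char: d
  5: edd$dde -> last char: e
  6: eedd$dd -> last char: d


BWT = dde$ded


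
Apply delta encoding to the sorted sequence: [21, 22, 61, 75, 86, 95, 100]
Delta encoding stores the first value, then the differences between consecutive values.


First value: 21
Deltas:
  22 - 21 = 1
  61 - 22 = 39
  75 - 61 = 14
  86 - 75 = 11
  95 - 86 = 9
  100 - 95 = 5


Delta encoded: [21, 1, 39, 14, 11, 9, 5]


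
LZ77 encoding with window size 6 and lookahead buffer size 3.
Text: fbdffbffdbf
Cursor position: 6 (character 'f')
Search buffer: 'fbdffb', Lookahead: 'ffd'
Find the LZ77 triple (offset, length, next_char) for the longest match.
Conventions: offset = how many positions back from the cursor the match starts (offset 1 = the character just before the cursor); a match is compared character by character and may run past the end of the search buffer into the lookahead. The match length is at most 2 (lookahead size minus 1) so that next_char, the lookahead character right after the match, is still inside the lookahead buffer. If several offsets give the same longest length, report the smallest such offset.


Try each offset into the search buffer:
  offset=1 (pos 5, char 'b'): match length 0
  offset=2 (pos 4, char 'f'): match length 1
  offset=3 (pos 3, char 'f'): match length 2
  offset=4 (pos 2, char 'd'): match length 0
  offset=5 (pos 1, char 'b'): match length 0
  offset=6 (pos 0, char 'f'): match length 1
Longest match has length 2 at offset 3.
next_char = character at position 6 + 2 = 8 -> 'd'

Best match: offset=3, length=2 (matching 'ff' starting at position 3)
LZ77 triple: (3, 2, 'd')


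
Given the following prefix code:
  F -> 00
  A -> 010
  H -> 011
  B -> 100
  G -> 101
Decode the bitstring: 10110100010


Decoding step by step:
Bits 101 -> G
Bits 101 -> G
Bits 00 -> F
Bits 010 -> A


Decoded message: GGFA


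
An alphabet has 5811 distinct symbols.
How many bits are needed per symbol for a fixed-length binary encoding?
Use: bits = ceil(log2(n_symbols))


log2(5811) = 12.5046
Bracket: 2^12 = 4096 < 5811 <= 2^13 = 8192
So ceil(log2(5811)) = 13

bits = ceil(log2(5811)) = ceil(12.5046) = 13 bits


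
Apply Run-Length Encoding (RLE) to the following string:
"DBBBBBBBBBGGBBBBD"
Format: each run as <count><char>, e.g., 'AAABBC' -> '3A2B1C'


Scanning runs left to right:
  i=0: run of 'D' x 1 -> '1D'
  i=1: run of 'B' x 9 -> '9B'
  i=10: run of 'G' x 2 -> '2G'
  i=12: run of 'B' x 4 -> '4B'
  i=16: run of 'D' x 1 -> '1D'

RLE = 1D9B2G4B1D


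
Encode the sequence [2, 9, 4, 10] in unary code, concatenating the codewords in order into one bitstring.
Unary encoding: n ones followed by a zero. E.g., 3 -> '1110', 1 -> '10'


Encode each number as n ones followed by a terminating 0:
  2 -> 110 (3 bits)
  9 -> 1111111110 (10 bits)
  4 -> 11110 (5 bits)
  10 -> 11111111110 (11 bits)
Total length = 3 + 10 + 5 + 11 = 29 bits.

Unary([2, 9, 4, 10]) = 11011111111101111011111111110 (29 bits)


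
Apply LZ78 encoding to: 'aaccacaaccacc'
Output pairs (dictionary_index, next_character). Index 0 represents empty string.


LZ78 encoding steps:
Dictionary: {0: ''}
Step 1: w='' (idx 0), next='a' -> output (0, 'a'), add 'a' as idx 1
Step 2: w='a' (idx 1), next='c' -> output (1, 'c'), add 'ac' as idx 2
Step 3: w='' (idx 0), next='c' -> output (0, 'c'), add 'c' as idx 3
Step 4: w='ac' (idx 2), next='a' -> output (2, 'a'), add 'aca' as idx 4
Step 5: w='ac' (idx 2), next='c' -> output (2, 'c'), add 'acc' as idx 5
Step 6: w='acc' (idx 5), end of input -> output (5, '')


Encoded: [(0, 'a'), (1, 'c'), (0, 'c'), (2, 'a'), (2, 'c'), (5, '')]


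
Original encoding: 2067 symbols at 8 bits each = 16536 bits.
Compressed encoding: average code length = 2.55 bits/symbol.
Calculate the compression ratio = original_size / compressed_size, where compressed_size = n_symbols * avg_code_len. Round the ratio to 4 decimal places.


original_size = n_symbols * orig_bits = 2067 * 8 = 16536 bits
compressed_size = n_symbols * avg_code_len = 2067 * 2.55 = 5270.85 bits
ratio = original_size / compressed_size = 16536 / 5270.85 = 3.1373

Compression ratio = 3.1373


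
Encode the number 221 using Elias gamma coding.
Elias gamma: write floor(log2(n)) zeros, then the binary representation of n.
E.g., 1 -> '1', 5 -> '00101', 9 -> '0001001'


num_bits = floor(log2(221)) + 1 = 8
leading_zeros = num_bits - 1 = 7
binary(221) = 11011101

Elias gamma(221) = '0000000' + '11011101' = 000000011011101 (15 bits)


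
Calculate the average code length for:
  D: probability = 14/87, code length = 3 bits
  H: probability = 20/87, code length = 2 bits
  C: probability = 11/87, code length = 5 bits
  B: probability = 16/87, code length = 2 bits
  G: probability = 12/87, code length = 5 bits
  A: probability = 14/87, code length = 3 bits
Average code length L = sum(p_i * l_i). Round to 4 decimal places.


Weighted contributions p_i * l_i:
  D: (14/87) * 3 = 42/87
  H: (20/87) * 2 = 40/87
  C: (11/87) * 5 = 55/87
  B: (16/87) * 2 = 32/87
  G: (12/87) * 5 = 60/87
  A: (14/87) * 3 = 42/87
Sum = (42 + 40 + 55 + 32 + 60 + 42)/87 = 271/87

L = 271/87 = 3.1149 bits/symbol


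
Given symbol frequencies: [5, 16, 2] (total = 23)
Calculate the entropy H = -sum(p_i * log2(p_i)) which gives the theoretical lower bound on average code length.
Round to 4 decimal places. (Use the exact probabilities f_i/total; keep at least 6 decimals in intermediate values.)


Per-symbol terms -p_i * log2(p_i) with p_i = f_i/23:
  p = 5/23 = 0.217391: log2(p) = -2.201634, -p*log2(p) = 0.478616
  p = 16/23 = 0.695652: log2(p) = -0.523562, -p*log2(p) = 0.364217
  p = 2/23 = 0.086957: log2(p) = -3.523562, -p*log2(p) = 0.306397
H = 0.478616 + 0.364217 + 0.306397 = 1.149230

H = 1.1492 bits/symbol


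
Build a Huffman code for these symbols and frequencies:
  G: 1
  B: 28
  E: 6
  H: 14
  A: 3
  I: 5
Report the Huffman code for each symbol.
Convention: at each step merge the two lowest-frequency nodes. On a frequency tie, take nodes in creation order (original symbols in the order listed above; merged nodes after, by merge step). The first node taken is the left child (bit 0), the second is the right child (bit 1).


Huffman tree construction:
Step 1: Merge G(1) + A(3) = 4
Step 2: Merge (G+A)(4) + I(5) = 9
Step 3: Merge E(6) + ((G+A)+I)(9) = 15
Step 4: Merge H(14) + (E+((G+A)+I))(15) = 29
Step 5: Merge B(28) + (H+(E+((G+A)+I)))(29) = 57
Read each symbol's code off the tree from the root (left child = 0, right child = 1).

Codes:
  G: 11100 (length 5)
  B: 0 (length 1)
  E: 110 (length 3)
  H: 10 (length 2)
  A: 11101 (length 5)
  I: 1111 (length 4)
Average code length: 114/57 = 2.0000 bits/symbol


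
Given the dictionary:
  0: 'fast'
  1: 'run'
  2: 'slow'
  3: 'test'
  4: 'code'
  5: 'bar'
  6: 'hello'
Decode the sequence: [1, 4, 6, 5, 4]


Look up each index in the dictionary:
  1 -> 'run'
  4 -> 'code'
  6 -> 'hello'
  5 -> 'bar'
  4 -> 'code'

Decoded: "run code hello bar code"


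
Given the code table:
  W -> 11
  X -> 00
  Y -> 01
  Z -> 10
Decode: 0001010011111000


Decoding:
00 -> X
01 -> Y
01 -> Y
00 -> X
11 -> W
11 -> W
10 -> Z
00 -> X


Result: XYYXWWZX


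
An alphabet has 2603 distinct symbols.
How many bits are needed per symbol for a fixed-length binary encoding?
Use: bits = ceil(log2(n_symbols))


log2(2603) = 11.346
Bracket: 2^11 = 2048 < 2603 <= 2^12 = 4096
So ceil(log2(2603)) = 12

bits = ceil(log2(2603)) = ceil(11.346) = 12 bits


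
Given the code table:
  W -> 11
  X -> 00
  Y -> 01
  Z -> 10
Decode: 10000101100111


Decoding:
10 -> Z
00 -> X
01 -> Y
01 -> Y
10 -> Z
01 -> Y
11 -> W


Result: ZXYYZYW


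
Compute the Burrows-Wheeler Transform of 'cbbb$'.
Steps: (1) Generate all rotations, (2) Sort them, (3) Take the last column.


Rotations (sorted):
  0: $cbbb -> last char: b
  1: b$cbb -> last char: b
  2: bb$cb -> last char: b
  3: bbb$c -> last char: c
  4: cbbb$ -> last char: $


BWT = bbbc$


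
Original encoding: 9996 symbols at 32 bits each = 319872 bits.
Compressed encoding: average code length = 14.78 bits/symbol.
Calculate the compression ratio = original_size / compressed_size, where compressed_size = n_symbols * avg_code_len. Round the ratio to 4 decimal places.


original_size = n_symbols * orig_bits = 9996 * 32 = 319872 bits
compressed_size = n_symbols * avg_code_len = 9996 * 14.78 = 147740.88 bits
ratio = original_size / compressed_size = 319872 / 147740.88 = 2.1651

Compression ratio = 2.1651


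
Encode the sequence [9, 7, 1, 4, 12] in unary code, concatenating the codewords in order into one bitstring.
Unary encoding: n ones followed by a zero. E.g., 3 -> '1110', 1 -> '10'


Encode each number as n ones followed by a terminating 0:
  9 -> 1111111110 (10 bits)
  7 -> 11111110 (8 bits)
  1 -> 10 (2 bits)
  4 -> 11110 (5 bits)
  12 -> 1111111111110 (13 bits)
Total length = 10 + 8 + 2 + 5 + 13 = 38 bits.

Unary([9, 7, 1, 4, 12]) = 11111111101111111010111101111111111110 (38 bits)


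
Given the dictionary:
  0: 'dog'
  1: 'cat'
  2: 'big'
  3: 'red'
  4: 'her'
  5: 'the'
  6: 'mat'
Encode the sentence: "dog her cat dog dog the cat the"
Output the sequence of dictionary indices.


Look up each word in the dictionary:
  'dog' -> 0
  'her' -> 4
  'cat' -> 1
  'dog' -> 0
  'dog' -> 0
  'the' -> 5
  'cat' -> 1
  'the' -> 5

Encoded: [0, 4, 1, 0, 0, 5, 1, 5]


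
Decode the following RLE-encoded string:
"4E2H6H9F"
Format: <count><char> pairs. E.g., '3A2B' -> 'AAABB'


Expanding each <count><char> pair:
  4E -> 'EEEE'
  2H -> 'HH'
  6H -> 'HHHHHH'
  9F -> 'FFFFFFFFF'

Decoded = EEEEHHHHHHHHFFFFFFFFF


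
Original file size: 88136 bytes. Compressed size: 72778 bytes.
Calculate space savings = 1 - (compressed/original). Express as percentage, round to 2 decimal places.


ratio = compressed/original = 72778/88136 = 0.825747
savings = 1 - ratio = 1 - 0.825747 = 0.174253
as a percentage: 0.174253 * 100 = 17.43%

Space savings = 1 - 72778/88136 = 17.43%


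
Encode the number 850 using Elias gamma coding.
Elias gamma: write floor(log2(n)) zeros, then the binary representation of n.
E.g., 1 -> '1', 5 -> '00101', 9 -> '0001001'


num_bits = floor(log2(850)) + 1 = 10
leading_zeros = num_bits - 1 = 9
binary(850) = 1101010010

Elias gamma(850) = '000000000' + '1101010010' = 0000000001101010010 (19 bits)


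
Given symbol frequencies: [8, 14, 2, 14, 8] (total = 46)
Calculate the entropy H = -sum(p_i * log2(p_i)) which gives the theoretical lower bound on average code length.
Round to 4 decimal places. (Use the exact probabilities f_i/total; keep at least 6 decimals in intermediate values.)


Per-symbol terms -p_i * log2(p_i) with p_i = f_i/46:
  p = 8/46 = 0.173913: log2(p) = -2.523562, -p*log2(p) = 0.438880
  p = 14/46 = 0.304348: log2(p) = -1.716207, -p*log2(p) = 0.522324
  p = 2/46 = 0.043478: log2(p) = -4.523562, -p*log2(p) = 0.196677
  p = 14/46 = 0.304348: log2(p) = -1.716207, -p*log2(p) = 0.522324
  p = 8/46 = 0.173913: log2(p) = -2.523562, -p*log2(p) = 0.438880
H = 0.438880 + 0.522324 + 0.196677 + 0.522324 + 0.438880 = 2.119085

H = 2.1191 bits/symbol


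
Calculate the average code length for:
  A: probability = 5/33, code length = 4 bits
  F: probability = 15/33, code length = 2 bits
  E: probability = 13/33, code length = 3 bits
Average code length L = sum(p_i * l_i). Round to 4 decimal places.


Weighted contributions p_i * l_i:
  A: (5/33) * 4 = 20/33
  F: (15/33) * 2 = 30/33
  E: (13/33) * 3 = 39/33
Sum = (20 + 30 + 39)/33 = 89/33

L = 89/33 = 2.6970 bits/symbol


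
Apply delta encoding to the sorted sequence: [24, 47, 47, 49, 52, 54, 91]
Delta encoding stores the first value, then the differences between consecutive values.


First value: 24
Deltas:
  47 - 24 = 23
  47 - 47 = 0
  49 - 47 = 2
  52 - 49 = 3
  54 - 52 = 2
  91 - 54 = 37


Delta encoded: [24, 23, 0, 2, 3, 2, 37]


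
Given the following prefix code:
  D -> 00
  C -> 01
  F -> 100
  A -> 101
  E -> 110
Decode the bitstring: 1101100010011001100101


Decoding step by step:
Bits 110 -> E
Bits 110 -> E
Bits 00 -> D
Bits 100 -> F
Bits 110 -> E
Bits 01 -> C
Bits 100 -> F
Bits 101 -> A


Decoded message: EEDFECFA


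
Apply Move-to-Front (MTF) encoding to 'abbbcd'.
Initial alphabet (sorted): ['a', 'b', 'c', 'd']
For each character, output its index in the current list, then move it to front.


MTF encoding:
'a': index 0 in ['a', 'b', 'c', 'd'] -> ['a', 'b', 'c', 'd']
'b': index 1 in ['a', 'b', 'c', 'd'] -> ['b', 'a', 'c', 'd']
'b': index 0 in ['b', 'a', 'c', 'd'] -> ['b', 'a', 'c', 'd']
'b': index 0 in ['b', 'a', 'c', 'd'] -> ['b', 'a', 'c', 'd']
'c': index 2 in ['b', 'a', 'c', 'd'] -> ['c', 'b', 'a', 'd']
'd': index 3 in ['c', 'b', 'a', 'd'] -> ['d', 'c', 'b', 'a']


Output: [0, 1, 0, 0, 2, 3]


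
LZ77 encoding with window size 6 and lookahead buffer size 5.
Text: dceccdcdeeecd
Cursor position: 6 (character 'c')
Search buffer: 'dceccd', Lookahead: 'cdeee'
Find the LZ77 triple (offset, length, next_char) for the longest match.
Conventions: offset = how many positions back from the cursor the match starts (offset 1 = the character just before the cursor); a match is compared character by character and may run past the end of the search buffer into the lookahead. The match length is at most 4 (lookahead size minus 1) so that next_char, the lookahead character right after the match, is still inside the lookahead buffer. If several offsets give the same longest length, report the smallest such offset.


Try each offset into the search buffer:
  offset=1 (pos 5, char 'd'): match length 0
  offset=2 (pos 4, char 'c'): match length 2
  offset=3 (pos 3, char 'c'): match length 1
  offset=4 (pos 2, char 'e'): match length 0
  offset=5 (pos 1, char 'c'): match length 1
  offset=6 (pos 0, char 'd'): match length 0
Longest match has length 2 at offset 2.
next_char = character at position 6 + 2 = 8 -> 'e'

Best match: offset=2, length=2 (matching 'cd' starting at position 4)
LZ77 triple: (2, 2, 'e')


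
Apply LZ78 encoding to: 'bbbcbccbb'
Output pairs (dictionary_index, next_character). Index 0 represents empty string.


LZ78 encoding steps:
Dictionary: {0: ''}
Step 1: w='' (idx 0), next='b' -> output (0, 'b'), add 'b' as idx 1
Step 2: w='b' (idx 1), next='b' -> output (1, 'b'), add 'bb' as idx 2
Step 3: w='' (idx 0), next='c' -> output (0, 'c'), add 'c' as idx 3
Step 4: w='b' (idx 1), next='c' -> output (1, 'c'), add 'bc' as idx 4
Step 5: w='c' (idx 3), next='b' -> output (3, 'b'), add 'cb' as idx 5
Step 6: w='b' (idx 1), end of input -> output (1, '')


Encoded: [(0, 'b'), (1, 'b'), (0, 'c'), (1, 'c'), (3, 'b'), (1, '')]


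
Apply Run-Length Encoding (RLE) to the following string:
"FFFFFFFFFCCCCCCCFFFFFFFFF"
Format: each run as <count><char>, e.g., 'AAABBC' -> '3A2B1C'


Scanning runs left to right:
  i=0: run of 'F' x 9 -> '9F'
  i=9: run of 'C' x 7 -> '7C'
  i=16: run of 'F' x 9 -> '9F'

RLE = 9F7C9F


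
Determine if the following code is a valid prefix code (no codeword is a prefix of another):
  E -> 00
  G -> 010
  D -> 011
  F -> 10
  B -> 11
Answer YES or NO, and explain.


Checking each pair (does one codeword prefix another?):
  E='00' vs G='010': no prefix
  E='00' vs D='011': no prefix
  E='00' vs F='10': no prefix
  E='00' vs B='11': no prefix
  G='010' vs E='00': no prefix
  G='010' vs D='011': no prefix
  G='010' vs F='10': no prefix
  G='010' vs B='11': no prefix
  D='011' vs E='00': no prefix
  D='011' vs G='010': no prefix
  D='011' vs F='10': no prefix
  D='011' vs B='11': no prefix
  F='10' vs E='00': no prefix
  F='10' vs G='010': no prefix
  F='10' vs D='011': no prefix
  F='10' vs B='11': no prefix
  B='11' vs E='00': no prefix
  B='11' vs G='010': no prefix
  B='11' vs D='011': no prefix
  B='11' vs F='10': no prefix
No violation found over all pairs.

YES -- this is a valid prefix code. No codeword is a prefix of any other codeword.


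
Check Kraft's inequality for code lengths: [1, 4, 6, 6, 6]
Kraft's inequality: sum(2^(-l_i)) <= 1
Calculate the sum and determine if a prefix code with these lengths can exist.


Sum = 2^(-1) + 2^(-4) + 2^(-6) + 2^(-6) + 2^(-6)
    = 0.5 + 0.0625 + 0.015625 + 0.015625 + 0.015625
    = 39/64 = 0.609375
Since 0.609375 <= 1, Kraft's inequality IS satisfied.
A prefix code with these lengths CAN exist.

Kraft sum = 0.609375. Satisfied.


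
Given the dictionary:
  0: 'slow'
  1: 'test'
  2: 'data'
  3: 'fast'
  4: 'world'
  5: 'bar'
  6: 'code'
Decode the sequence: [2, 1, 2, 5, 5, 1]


Look up each index in the dictionary:
  2 -> 'data'
  1 -> 'test'
  2 -> 'data'
  5 -> 'bar'
  5 -> 'bar'
  1 -> 'test'

Decoded: "data test data bar bar test"


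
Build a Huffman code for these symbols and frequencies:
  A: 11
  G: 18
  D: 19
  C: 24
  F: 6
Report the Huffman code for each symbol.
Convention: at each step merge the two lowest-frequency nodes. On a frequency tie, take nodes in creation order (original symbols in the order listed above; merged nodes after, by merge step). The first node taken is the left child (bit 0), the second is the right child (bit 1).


Huffman tree construction:
Step 1: Merge F(6) + A(11) = 17
Step 2: Merge (F+A)(17) + G(18) = 35
Step 3: Merge D(19) + C(24) = 43
Step 4: Merge ((F+A)+G)(35) + (D+C)(43) = 78
Read each symbol's code off the tree from the root (left child = 0, right child = 1).

Codes:
  A: 001 (length 3)
  G: 01 (length 2)
  D: 10 (length 2)
  C: 11 (length 2)
  F: 000 (length 3)
Average code length: 173/78 = 2.2179 bits/symbol


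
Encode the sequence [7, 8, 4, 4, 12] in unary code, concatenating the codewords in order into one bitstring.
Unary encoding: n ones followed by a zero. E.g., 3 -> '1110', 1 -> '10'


Encode each number as n ones followed by a terminating 0:
  7 -> 11111110 (8 bits)
  8 -> 111111110 (9 bits)
  4 -> 11110 (5 bits)
  4 -> 11110 (5 bits)
  12 -> 1111111111110 (13 bits)
Total length = 8 + 9 + 5 + 5 + 13 = 40 bits.

Unary([7, 8, 4, 4, 12]) = 1111111011111111011110111101111111111110 (40 bits)


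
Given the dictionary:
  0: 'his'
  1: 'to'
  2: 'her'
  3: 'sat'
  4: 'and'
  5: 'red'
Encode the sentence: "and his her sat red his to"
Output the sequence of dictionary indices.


Look up each word in the dictionary:
  'and' -> 4
  'his' -> 0
  'her' -> 2
  'sat' -> 3
  'red' -> 5
  'his' -> 0
  'to' -> 1

Encoded: [4, 0, 2, 3, 5, 0, 1]


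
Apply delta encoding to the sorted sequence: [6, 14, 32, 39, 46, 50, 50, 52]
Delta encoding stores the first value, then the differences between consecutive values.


First value: 6
Deltas:
  14 - 6 = 8
  32 - 14 = 18
  39 - 32 = 7
  46 - 39 = 7
  50 - 46 = 4
  50 - 50 = 0
  52 - 50 = 2


Delta encoded: [6, 8, 18, 7, 7, 4, 0, 2]


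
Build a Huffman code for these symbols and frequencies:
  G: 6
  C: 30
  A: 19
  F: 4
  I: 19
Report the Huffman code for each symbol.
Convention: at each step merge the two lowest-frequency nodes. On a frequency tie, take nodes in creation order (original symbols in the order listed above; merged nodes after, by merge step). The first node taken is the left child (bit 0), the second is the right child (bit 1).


Huffman tree construction:
Step 1: Merge F(4) + G(6) = 10
Step 2: Merge (F+G)(10) + A(19) = 29
Step 3: Merge I(19) + ((F+G)+A)(29) = 48
Step 4: Merge C(30) + (I+((F+G)+A))(48) = 78
Read each symbol's code off the tree from the root (left child = 0, right child = 1).

Codes:
  G: 1101 (length 4)
  C: 0 (length 1)
  A: 111 (length 3)
  F: 1100 (length 4)
  I: 10 (length 2)
Average code length: 165/78 = 2.1154 bits/symbol


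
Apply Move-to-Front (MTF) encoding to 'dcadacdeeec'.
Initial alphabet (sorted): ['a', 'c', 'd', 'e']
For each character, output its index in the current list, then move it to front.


MTF encoding:
'd': index 2 in ['a', 'c', 'd', 'e'] -> ['d', 'a', 'c', 'e']
'c': index 2 in ['d', 'a', 'c', 'e'] -> ['c', 'd', 'a', 'e']
'a': index 2 in ['c', 'd', 'a', 'e'] -> ['a', 'c', 'd', 'e']
'd': index 2 in ['a', 'c', 'd', 'e'] -> ['d', 'a', 'c', 'e']
'a': index 1 in ['d', 'a', 'c', 'e'] -> ['a', 'd', 'c', 'e']
'c': index 2 in ['a', 'd', 'c', 'e'] -> ['c', 'a', 'd', 'e']
'd': index 2 in ['c', 'a', 'd', 'e'] -> ['d', 'c', 'a', 'e']
'e': index 3 in ['d', 'c', 'a', 'e'] -> ['e', 'd', 'c', 'a']
'e': index 0 in ['e', 'd', 'c', 'a'] -> ['e', 'd', 'c', 'a']
'e': index 0 in ['e', 'd', 'c', 'a'] -> ['e', 'd', 'c', 'a']
'c': index 2 in ['e', 'd', 'c', 'a'] -> ['c', 'e', 'd', 'a']


Output: [2, 2, 2, 2, 1, 2, 2, 3, 0, 0, 2]


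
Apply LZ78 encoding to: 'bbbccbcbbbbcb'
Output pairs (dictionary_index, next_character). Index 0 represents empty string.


LZ78 encoding steps:
Dictionary: {0: ''}
Step 1: w='' (idx 0), next='b' -> output (0, 'b'), add 'b' as idx 1
Step 2: w='b' (idx 1), next='b' -> output (1, 'b'), add 'bb' as idx 2
Step 3: w='' (idx 0), next='c' -> output (0, 'c'), add 'c' as idx 3
Step 4: w='c' (idx 3), next='b' -> output (3, 'b'), add 'cb' as idx 4
Step 5: w='cb' (idx 4), next='b' -> output (4, 'b'), add 'cbb' as idx 5
Step 6: w='bb' (idx 2), next='c' -> output (2, 'c'), add 'bbc' as idx 6
Step 7: w='b' (idx 1), end of input -> output (1, '')


Encoded: [(0, 'b'), (1, 'b'), (0, 'c'), (3, 'b'), (4, 'b'), (2, 'c'), (1, '')]


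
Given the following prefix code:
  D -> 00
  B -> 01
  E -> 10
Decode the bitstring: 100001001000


Decoding step by step:
Bits 10 -> E
Bits 00 -> D
Bits 01 -> B
Bits 00 -> D
Bits 10 -> E
Bits 00 -> D


Decoded message: EDBDED


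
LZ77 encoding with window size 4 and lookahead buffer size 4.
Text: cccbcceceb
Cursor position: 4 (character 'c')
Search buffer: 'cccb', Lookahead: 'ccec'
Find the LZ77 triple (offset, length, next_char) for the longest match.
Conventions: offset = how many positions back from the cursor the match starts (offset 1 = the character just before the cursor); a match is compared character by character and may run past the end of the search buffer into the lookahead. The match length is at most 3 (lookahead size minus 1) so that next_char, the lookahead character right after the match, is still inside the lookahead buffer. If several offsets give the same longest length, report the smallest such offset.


Try each offset into the search buffer:
  offset=1 (pos 3, char 'b'): match length 0
  offset=2 (pos 2, char 'c'): match length 1
  offset=3 (pos 1, char 'c'): match length 2
  offset=4 (pos 0, char 'c'): match length 2
Longest match has length 2, found at offsets 3, 4; take the smallest, offset 3.
next_char = character at position 4 + 2 = 6 -> 'e'

Best match: offset=3, length=2 (matching 'cc' starting at position 1)
LZ77 triple: (3, 2, 'e')


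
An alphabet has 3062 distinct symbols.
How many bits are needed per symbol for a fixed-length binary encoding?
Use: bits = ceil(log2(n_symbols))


log2(3062) = 11.5803
Bracket: 2^11 = 2048 < 3062 <= 2^12 = 4096
So ceil(log2(3062)) = 12

bits = ceil(log2(3062)) = ceil(11.5803) = 12 bits


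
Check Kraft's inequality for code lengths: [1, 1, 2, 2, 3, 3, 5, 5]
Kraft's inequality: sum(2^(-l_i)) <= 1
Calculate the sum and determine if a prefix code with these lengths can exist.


Sum = 2^(-1) + 2^(-1) + 2^(-2) + 2^(-2) + 2^(-3) + 2^(-3) + 2^(-5) + 2^(-5)
    = 0.5 + 0.5 + 0.25 + 0.25 + 0.125 + 0.125 + 0.03125 + 0.03125
    = 58/32 = 1.8125
Since 1.8125 > 1, Kraft's inequality is NOT satisfied.
A prefix code with these lengths CANNOT exist.

Kraft sum = 1.8125. Not satisfied.


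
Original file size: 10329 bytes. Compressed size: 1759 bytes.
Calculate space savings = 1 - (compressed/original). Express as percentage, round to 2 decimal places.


ratio = compressed/original = 1759/10329 = 0.170297
savings = 1 - ratio = 1 - 0.170297 = 0.829703
as a percentage: 0.829703 * 100 = 82.97%

Space savings = 1 - 1759/10329 = 82.97%


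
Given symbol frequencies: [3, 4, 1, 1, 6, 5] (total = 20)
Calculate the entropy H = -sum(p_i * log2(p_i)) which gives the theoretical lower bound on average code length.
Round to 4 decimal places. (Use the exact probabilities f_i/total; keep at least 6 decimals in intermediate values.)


Per-symbol terms -p_i * log2(p_i) with p_i = f_i/20:
  p = 3/20 = 0.150000: log2(p) = -2.736966, -p*log2(p) = 0.410545
  p = 4/20 = 0.200000: log2(p) = -2.321928, -p*log2(p) = 0.464386
  p = 1/20 = 0.050000: log2(p) = -4.321928, -p*log2(p) = 0.216096
  p = 1/20 = 0.050000: log2(p) = -4.321928, -p*log2(p) = 0.216096
  p = 6/20 = 0.300000: log2(p) = -1.736966, -p*log2(p) = 0.521090
  p = 5/20 = 0.250000: log2(p) = -2.000000, -p*log2(p) = 0.500000
H = 0.410545 + 0.464386 + 0.216096 + 0.216096 + 0.521090 + 0.500000 = 2.328213

H = 2.3282 bits/symbol


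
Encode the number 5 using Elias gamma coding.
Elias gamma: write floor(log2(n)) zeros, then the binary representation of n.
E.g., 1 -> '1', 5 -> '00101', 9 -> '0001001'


num_bits = floor(log2(5)) + 1 = 3
leading_zeros = num_bits - 1 = 2
binary(5) = 101

Elias gamma(5) = '00' + '101' = 00101 (5 bits)


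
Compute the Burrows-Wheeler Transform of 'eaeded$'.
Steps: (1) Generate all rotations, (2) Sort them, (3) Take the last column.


Rotations (sorted):
  0: $eaeded -> last char: d
  1: aeded$e -> last char: e
  2: d$eaede -> last char: e
  3: ded$eae -> last char: e
  4: eaeded$ -> last char: $
  5: ed$eaed -> last char: d
  6: eded$ea -> last char: a


BWT = deee$da


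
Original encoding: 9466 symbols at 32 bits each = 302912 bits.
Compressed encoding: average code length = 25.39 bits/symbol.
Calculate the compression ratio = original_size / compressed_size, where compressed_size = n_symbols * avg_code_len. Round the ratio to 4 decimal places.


original_size = n_symbols * orig_bits = 9466 * 32 = 302912 bits
compressed_size = n_symbols * avg_code_len = 9466 * 25.39 = 240341.74 bits
ratio = original_size / compressed_size = 302912 / 240341.74 = 1.2603

Compression ratio = 1.2603


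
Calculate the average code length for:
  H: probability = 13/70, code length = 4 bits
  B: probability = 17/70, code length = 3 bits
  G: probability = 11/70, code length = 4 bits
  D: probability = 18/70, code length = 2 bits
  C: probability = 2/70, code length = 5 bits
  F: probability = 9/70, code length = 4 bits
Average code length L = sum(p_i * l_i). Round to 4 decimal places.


Weighted contributions p_i * l_i:
  H: (13/70) * 4 = 52/70
  B: (17/70) * 3 = 51/70
  G: (11/70) * 4 = 44/70
  D: (18/70) * 2 = 36/70
  C: (2/70) * 5 = 10/70
  F: (9/70) * 4 = 36/70
Sum = (52 + 51 + 44 + 36 + 10 + 36)/70 = 229/70

L = 229/70 = 3.2714 bits/symbol


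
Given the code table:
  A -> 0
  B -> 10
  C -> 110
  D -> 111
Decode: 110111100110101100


Decoding:
110 -> C
111 -> D
10 -> B
0 -> A
110 -> C
10 -> B
110 -> C
0 -> A


Result: CDBACBCA


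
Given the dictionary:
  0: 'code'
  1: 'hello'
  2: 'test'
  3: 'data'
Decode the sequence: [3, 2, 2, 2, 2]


Look up each index in the dictionary:
  3 -> 'data'
  2 -> 'test'
  2 -> 'test'
  2 -> 'test'
  2 -> 'test'

Decoded: "data test test test test"


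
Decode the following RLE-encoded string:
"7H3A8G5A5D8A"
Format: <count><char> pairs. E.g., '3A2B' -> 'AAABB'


Expanding each <count><char> pair:
  7H -> 'HHHHHHH'
  3A -> 'AAA'
  8G -> 'GGGGGGGG'
  5A -> 'AAAAA'
  5D -> 'DDDDD'
  8A -> 'AAAAAAAA'

Decoded = HHHHHHHAAAGGGGGGGGAAAAADDDDDAAAAAAAA


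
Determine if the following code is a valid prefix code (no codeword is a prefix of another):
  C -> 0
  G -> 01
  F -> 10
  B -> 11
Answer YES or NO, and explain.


Checking each pair (does one codeword prefix another?):
  C='0' vs G='01': prefix -- VIOLATION

NO -- this is NOT a valid prefix code. C (0) is a prefix of G (01).
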